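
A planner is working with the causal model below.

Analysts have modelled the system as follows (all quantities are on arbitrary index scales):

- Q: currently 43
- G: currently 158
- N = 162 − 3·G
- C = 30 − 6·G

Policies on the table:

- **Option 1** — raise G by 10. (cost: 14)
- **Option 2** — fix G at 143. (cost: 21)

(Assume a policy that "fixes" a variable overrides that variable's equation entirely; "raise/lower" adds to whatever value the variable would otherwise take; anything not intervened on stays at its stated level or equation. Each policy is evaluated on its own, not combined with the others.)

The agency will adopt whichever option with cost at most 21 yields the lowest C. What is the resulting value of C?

-978

Option 1 (G + 10):
  G = 158 + 10 = 168
  C = 30 − 6·168 = -978
Option 2 (G := 143):
  G = 143
  C = 30 − 6·143 = -828
Comparing — Option 1: C=-978, Option 2: C=-828. Lowest is -978 (Option 1).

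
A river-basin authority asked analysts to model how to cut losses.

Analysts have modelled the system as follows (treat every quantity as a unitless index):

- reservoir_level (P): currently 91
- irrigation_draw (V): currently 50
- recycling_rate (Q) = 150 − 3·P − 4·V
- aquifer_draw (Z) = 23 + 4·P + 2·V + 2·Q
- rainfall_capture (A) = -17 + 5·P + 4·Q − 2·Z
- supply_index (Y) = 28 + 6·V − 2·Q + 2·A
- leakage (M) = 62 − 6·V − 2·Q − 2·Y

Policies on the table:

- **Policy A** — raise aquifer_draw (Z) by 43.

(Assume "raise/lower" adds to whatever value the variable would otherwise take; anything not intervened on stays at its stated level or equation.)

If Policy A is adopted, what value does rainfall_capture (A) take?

Policy A (Z + 43):
  P = 91
  V = 50
  Q = 150 − 3·91 − 4·50 = -323
  Z = 23 + 4·91 + 2·50 + 2·(-323) (+43 from intervention) = -116
  A = -17 + 5·91 + 4·(-323) − 2·(-116) = -622

-622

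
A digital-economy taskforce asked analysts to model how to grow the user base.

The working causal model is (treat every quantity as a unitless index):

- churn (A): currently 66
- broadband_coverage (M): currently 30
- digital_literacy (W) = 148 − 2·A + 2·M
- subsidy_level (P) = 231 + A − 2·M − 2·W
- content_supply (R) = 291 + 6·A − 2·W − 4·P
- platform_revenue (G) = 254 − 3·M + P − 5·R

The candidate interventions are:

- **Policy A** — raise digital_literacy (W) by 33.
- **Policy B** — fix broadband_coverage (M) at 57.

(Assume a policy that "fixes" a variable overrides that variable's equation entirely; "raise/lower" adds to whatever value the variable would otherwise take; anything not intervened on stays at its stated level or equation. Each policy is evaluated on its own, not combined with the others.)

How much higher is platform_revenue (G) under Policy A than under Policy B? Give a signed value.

1887

Policy A (W + 33):
  A = 66
  M = 30
  W = 148 − 2·66 + 2·30 (+33 from intervention) = 109
  P = 231 + 66 − 2·30 − 2·109 = 19
  R = 291 + 6·66 − 2·109 − 4·19 = 393
  G = 254 − 3·30 + 19 − 5·393 = -1782
Policy B (M := 57):
  A = 66
  M = 57
  W = 148 − 2·66 + 2·57 = 130
  P = 231 + 66 − 2·57 − 2·130 = -77
  R = 291 + 6·66 − 2·130 − 4·(-77) = 735
  G = 254 − 3·57 + (-77) − 5·735 = -3669
G: -1782 − (-3669) = 1887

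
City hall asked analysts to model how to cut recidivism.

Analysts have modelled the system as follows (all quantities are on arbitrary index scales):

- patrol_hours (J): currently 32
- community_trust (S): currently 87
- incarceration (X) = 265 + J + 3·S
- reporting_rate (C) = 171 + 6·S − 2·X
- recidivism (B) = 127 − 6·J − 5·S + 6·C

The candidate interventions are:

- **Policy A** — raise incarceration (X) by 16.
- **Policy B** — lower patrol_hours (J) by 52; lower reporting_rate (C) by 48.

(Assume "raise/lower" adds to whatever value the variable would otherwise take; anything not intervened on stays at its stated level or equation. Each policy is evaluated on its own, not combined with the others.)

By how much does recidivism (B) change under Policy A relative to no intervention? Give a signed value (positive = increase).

-192

Baseline:
  J = 32
  S = 87
  X = 265 + 32 + 3·87 = 558
  C = 171 + 6·87 − 2·558 = -423
  B = 127 − 6·32 − 5·87 + 6·(-423) = -3038
Policy A (X + 16):
  J = 32
  S = 87
  X = 265 + 32 + 3·87 (+16 from intervention) = 574
  C = 171 + 6·87 − 2·574 = -455
  B = 127 − 6·32 − 5·87 + 6·(-455) = -3230
Change in B: -3230 − (-3038) = -192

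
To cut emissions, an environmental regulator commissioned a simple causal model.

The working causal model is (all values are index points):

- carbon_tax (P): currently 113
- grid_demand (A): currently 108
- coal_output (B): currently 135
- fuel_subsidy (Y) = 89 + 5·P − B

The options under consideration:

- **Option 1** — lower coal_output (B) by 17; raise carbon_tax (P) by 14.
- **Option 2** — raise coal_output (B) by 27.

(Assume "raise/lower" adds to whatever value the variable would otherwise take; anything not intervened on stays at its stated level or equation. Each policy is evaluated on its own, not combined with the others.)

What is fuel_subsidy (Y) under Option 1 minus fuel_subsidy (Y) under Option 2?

Option 1 (B − 17, P + 14):
  P = 113 + 14 = 127
  B = 135 − 17 = 118
  Y = 89 + 5·127 − 118 = 606
Option 2 (B + 27):
  P = 113
  B = 135 + 27 = 162
  Y = 89 + 5·113 − 162 = 492
Y: 606 − 492 = 114

114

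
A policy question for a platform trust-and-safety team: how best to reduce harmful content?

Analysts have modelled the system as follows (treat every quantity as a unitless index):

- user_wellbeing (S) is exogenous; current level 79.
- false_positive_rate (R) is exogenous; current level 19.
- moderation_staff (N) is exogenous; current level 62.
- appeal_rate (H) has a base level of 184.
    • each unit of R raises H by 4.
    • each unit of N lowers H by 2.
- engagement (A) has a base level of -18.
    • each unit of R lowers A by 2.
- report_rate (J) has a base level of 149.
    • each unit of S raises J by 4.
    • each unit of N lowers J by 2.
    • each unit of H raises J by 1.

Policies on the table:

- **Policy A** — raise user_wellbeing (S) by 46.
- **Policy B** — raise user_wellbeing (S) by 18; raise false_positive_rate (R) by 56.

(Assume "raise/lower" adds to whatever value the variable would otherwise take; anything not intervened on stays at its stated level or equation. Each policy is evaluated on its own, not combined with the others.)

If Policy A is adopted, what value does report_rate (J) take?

661

Policy A (S + 46):
  S = 79 + 46 = 125
  R = 19
  N = 62
  H = 184 + 4·19 − 2·62 = 136
  J = 149 + 4·125 − 2·62 + 136 = 661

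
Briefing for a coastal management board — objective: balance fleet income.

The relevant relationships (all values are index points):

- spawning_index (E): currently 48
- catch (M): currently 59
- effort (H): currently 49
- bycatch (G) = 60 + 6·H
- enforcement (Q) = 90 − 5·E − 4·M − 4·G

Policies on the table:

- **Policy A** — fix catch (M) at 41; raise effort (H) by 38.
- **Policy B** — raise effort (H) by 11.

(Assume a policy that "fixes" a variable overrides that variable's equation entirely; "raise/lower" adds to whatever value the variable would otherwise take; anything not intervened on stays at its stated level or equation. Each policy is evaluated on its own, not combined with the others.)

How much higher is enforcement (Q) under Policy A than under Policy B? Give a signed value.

Policy A (M := 41, H + 38):
  E = 48
  M = 41
  H = 49 + 38 = 87
  G = 60 + 6·87 = 582
  Q = 90 − 5·48 − 4·41 − 4·582 = -2642
Policy B (H + 11):
  E = 48
  M = 59
  H = 49 + 11 = 60
  G = 60 + 6·60 = 420
  Q = 90 − 5·48 − 4·59 − 4·420 = -2066
Q: -2642 − (-2066) = -576

-576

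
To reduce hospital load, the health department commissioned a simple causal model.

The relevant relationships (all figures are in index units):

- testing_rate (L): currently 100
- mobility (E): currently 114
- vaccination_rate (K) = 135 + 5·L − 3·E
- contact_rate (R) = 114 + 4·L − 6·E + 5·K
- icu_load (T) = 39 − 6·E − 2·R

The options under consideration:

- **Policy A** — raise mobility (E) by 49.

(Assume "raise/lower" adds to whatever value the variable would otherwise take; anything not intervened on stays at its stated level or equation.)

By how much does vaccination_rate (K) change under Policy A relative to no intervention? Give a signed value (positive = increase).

-147

Baseline:
  L = 100
  E = 114
  K = 135 + 5·100 − 3·114 = 293
Policy A (E + 49):
  L = 100
  E = 114 + 49 = 163
  K = 135 + 5·100 − 3·163 = 146
Change in K: 146 − 293 = -147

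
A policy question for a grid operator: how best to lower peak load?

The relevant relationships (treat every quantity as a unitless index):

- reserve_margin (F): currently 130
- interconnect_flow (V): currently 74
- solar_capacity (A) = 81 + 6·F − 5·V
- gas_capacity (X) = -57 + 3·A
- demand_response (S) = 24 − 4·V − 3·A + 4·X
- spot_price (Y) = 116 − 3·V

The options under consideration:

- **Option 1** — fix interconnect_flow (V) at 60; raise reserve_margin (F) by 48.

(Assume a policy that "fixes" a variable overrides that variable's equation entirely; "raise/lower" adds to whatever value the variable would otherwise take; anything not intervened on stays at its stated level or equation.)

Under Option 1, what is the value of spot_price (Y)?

-64

Option 1 (V := 60, F + 48):
  V = 60
  Y = 116 − 3·60 = -64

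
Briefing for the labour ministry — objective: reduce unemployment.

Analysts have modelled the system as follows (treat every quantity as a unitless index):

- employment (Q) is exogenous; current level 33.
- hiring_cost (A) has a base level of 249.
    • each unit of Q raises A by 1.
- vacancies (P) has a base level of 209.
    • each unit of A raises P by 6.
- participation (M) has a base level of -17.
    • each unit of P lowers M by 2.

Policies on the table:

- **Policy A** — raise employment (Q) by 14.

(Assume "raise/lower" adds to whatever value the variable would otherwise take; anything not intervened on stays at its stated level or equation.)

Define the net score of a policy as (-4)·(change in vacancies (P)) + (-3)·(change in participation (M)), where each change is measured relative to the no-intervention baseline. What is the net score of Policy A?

168

Baseline:
  Q = 33
  A = 249 + 33 = 282
  P = 209 + 6·282 = 1901
  M = -17 − 2·1901 = -3819
Policy A (Q + 14):
  Q = 33 + 14 = 47
  A = 249 + 47 = 296
  P = 209 + 6·296 = 1985
  M = -17 − 2·1985 = -3987
ΔP = 1985 − 1901 = 84; ΔM = -3987 − (-3819) = -168
Score = (-4)·84 + (-3)·(-168) = 168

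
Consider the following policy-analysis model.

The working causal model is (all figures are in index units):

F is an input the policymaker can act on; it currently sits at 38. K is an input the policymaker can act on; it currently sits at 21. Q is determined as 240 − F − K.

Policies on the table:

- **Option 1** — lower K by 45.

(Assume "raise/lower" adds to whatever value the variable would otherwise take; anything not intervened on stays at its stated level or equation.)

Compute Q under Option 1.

Option 1 (K − 45):
  F = 38
  K = 21 − 45 = -24
  Q = 240 − 38 − (-24) = 226

226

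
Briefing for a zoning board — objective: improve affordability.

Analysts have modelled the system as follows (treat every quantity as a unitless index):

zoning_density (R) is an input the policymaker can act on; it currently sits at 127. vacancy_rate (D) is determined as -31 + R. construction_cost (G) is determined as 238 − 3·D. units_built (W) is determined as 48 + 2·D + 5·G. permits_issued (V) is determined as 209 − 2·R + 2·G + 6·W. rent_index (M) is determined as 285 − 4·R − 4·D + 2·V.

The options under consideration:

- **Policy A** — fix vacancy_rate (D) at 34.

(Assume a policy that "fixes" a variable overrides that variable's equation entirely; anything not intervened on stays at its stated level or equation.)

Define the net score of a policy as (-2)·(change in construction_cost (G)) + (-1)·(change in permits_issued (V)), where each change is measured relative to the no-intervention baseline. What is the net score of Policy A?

Baseline:
  R = 127
  D = -31 + 127 = 96
  G = 238 − 3·96 = -50
  W = 48 + 2·96 + 5·(-50) = -10
  V = 209 − 2·127 + 2·(-50) + 6·(-10) = -205
Policy A (D := 34):
  R = 127
  D = 34
  G = 238 − 3·34 = 136
  W = 48 + 2·34 + 5·136 = 796
  V = 209 − 2·127 + 2·136 + 6·796 = 5003
ΔG = 136 − (-50) = 186; ΔV = 5003 − (-205) = 5208
Score = (-2)·186 + (-1)·5208 = -5580

-5580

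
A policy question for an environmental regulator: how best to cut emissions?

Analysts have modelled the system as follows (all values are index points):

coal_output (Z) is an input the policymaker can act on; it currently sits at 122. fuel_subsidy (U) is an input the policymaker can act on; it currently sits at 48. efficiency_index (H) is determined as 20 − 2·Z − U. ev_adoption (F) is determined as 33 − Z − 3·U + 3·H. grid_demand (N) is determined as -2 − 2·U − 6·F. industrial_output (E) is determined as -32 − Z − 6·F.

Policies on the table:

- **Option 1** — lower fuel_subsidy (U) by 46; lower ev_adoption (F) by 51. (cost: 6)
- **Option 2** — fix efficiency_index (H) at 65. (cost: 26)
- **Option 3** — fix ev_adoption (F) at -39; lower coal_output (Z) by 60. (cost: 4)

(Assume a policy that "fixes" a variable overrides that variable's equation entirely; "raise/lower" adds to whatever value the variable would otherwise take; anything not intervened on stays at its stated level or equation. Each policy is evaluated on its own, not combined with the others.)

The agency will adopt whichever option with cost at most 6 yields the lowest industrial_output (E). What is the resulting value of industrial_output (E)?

Option 1 (U − 46, F − 51):
  Z = 122
  U = 48 − 46 = 2
  H = 20 − 2·122 − 2 = -226
  F = 33 − 122 − 3·2 + 3·(-226) (−51 from intervention) = -824
  E = -32 − 122 − 6·(-824) = 4790
Option 3 (F := -39, Z − 60):
  Z = 122 − 60 = 62
  U = 48
  H = 20 − 2·62 − 48 = -152
  F = -39
  E = -32 − 62 − 6·(-39) = 140
Comparing — Option 1: E=4790, Option 3: E=140. Lowest is 140 (Option 3).

140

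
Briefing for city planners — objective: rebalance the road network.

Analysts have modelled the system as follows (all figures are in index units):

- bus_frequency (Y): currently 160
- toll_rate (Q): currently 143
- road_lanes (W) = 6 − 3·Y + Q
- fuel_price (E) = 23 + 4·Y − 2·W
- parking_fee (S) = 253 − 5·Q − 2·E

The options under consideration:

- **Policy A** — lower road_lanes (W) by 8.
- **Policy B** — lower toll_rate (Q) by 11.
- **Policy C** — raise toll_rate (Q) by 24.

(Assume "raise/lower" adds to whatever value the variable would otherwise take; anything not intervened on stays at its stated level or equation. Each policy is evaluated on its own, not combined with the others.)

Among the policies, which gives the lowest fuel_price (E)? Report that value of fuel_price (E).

Policy A (W − 8):
  Y = 160
  Q = 143
  W = 6 − 3·160 + 143 (−8 from intervention) = -339
  E = 23 + 4·160 − 2·(-339) = 1341
Policy B (Q − 11):
  Y = 160
  Q = 143 − 11 = 132
  W = 6 − 3·160 + 132 = -342
  E = 23 + 4·160 − 2·(-342) = 1347
Policy C (Q + 24):
  Y = 160
  Q = 143 + 24 = 167
  W = 6 − 3·160 + 167 = -307
  E = 23 + 4·160 − 2·(-307) = 1277
Comparing — Policy A: E=1341, Policy B: E=1347, Policy C: E=1277. Lowest is 1277 (Policy C).

1277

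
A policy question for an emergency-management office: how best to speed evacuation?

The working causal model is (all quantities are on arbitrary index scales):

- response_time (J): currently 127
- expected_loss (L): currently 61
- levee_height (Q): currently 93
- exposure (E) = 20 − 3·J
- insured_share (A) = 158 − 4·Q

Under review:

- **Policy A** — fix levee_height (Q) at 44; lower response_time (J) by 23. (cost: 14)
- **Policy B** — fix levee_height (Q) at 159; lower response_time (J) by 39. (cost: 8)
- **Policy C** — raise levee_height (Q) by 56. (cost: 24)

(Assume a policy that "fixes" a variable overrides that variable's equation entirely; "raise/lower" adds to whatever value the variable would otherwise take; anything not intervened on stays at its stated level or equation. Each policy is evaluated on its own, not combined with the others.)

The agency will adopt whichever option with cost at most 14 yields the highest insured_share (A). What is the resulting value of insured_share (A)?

Policy A (Q := 44, J − 23):
  Q = 44
  A = 158 − 4·44 = -18
Policy B (Q := 159, J − 39):
  Q = 159
  A = 158 − 4·159 = -478
Comparing — Policy A: A=-18, Policy B: A=-478. Highest is -18 (Policy A).

-18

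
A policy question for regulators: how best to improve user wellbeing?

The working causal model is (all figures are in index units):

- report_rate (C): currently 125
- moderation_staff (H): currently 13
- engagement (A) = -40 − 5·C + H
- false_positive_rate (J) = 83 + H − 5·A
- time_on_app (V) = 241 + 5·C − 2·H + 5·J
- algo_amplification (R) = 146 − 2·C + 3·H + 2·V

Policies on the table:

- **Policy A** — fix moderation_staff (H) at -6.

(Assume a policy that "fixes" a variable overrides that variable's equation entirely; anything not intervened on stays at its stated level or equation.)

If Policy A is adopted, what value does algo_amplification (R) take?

Policy A (H := -6):
  C = 125
  H = -6
  A = -40 − 5·125 + (-6) = -671
  J = 83 + (-6) − 5·(-671) = 3432
  V = 241 + 5·125 − 2·(-6) + 5·3432 = 18038
  R = 146 − 2·125 + 3·(-6) + 2·18038 = 35954

35954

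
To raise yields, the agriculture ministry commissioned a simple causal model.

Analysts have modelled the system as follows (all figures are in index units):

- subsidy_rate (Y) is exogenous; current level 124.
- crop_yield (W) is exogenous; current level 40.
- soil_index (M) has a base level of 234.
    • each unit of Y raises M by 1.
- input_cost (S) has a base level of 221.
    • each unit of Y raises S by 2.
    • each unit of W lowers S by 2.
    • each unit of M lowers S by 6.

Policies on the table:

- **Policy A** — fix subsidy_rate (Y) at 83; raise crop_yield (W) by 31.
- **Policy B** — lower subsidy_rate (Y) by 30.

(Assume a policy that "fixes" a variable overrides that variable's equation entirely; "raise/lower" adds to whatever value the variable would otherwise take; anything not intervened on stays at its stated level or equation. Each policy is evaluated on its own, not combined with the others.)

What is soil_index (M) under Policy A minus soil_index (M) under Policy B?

-11

Policy A (Y := 83, W + 31):
  Y = 83
  M = 234 + 83 = 317
Policy B (Y − 30):
  Y = 124 − 30 = 94
  M = 234 + 94 = 328
M: 317 − 328 = -11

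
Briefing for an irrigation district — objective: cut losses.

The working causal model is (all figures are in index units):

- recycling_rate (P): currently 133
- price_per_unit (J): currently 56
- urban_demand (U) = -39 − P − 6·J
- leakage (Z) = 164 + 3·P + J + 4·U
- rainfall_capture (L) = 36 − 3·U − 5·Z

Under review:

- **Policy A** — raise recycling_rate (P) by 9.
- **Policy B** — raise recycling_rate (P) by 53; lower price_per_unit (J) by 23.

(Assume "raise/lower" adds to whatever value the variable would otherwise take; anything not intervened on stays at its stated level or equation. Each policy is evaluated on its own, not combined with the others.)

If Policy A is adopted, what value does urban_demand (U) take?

-517

Policy A (P + 9):
  P = 133 + 9 = 142
  J = 56
  U = -39 − 142 − 6·56 = -517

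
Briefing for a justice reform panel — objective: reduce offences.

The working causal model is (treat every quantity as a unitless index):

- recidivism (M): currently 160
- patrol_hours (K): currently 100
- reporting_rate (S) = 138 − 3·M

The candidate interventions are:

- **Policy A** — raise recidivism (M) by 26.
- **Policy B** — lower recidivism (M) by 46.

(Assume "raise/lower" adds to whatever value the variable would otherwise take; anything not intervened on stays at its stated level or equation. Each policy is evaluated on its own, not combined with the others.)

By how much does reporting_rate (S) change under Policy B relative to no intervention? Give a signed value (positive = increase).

138

Baseline:
  M = 160
  S = 138 − 3·160 = -342
Policy B (M − 46):
  M = 160 − 46 = 114
  S = 138 − 3·114 = -204
Change in S: -204 − (-342) = 138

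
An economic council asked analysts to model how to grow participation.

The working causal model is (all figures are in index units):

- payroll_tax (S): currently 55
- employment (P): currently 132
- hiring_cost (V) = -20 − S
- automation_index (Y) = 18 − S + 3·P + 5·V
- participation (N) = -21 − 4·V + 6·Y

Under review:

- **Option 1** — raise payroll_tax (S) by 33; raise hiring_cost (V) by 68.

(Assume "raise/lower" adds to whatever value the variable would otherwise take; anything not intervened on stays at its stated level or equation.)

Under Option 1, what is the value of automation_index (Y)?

126

Option 1 (S + 33, V + 68):
  S = 55 + 33 = 88
  P = 132
  V = -20 − 88 (+68 from intervention) = -40
  Y = 18 − 88 + 3·132 + 5·(-40) = 126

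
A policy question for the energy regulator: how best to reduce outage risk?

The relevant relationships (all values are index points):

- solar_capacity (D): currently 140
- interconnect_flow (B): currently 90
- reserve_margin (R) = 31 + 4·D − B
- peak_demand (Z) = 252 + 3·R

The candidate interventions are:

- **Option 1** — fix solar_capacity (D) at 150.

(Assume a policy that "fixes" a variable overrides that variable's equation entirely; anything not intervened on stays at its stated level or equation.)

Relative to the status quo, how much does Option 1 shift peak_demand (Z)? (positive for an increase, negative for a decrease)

Baseline:
  D = 140
  B = 90
  R = 31 + 4·140 − 90 = 501
  Z = 252 + 3·501 = 1755
Option 1 (D := 150):
  D = 150
  B = 90
  R = 31 + 4·150 − 90 = 541
  Z = 252 + 3·541 = 1875
Change in Z: 1875 − 1755 = 120

120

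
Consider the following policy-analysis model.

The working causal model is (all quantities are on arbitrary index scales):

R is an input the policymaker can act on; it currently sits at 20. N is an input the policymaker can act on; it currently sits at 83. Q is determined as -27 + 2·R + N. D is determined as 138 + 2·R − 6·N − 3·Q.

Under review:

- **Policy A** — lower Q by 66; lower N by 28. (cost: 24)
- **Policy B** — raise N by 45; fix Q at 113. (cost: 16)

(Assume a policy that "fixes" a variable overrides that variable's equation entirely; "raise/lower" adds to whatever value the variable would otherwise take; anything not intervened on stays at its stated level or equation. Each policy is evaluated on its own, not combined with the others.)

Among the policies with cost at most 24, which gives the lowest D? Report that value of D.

-929

Policy A (Q − 66, N − 28):
  R = 20
  N = 83 − 28 = 55
  Q = -27 + 2·20 + 55 (−66 from intervention) = 2
  D = 138 + 2·20 − 6·55 − 3·2 = -158
Policy B (N + 45, Q := 113):
  R = 20
  N = 83 + 45 = 128
  Q = 113
  D = 138 + 2·20 − 6·128 − 3·113 = -929
Comparing — Policy A: D=-158, Policy B: D=-929. Lowest is -929 (Policy B).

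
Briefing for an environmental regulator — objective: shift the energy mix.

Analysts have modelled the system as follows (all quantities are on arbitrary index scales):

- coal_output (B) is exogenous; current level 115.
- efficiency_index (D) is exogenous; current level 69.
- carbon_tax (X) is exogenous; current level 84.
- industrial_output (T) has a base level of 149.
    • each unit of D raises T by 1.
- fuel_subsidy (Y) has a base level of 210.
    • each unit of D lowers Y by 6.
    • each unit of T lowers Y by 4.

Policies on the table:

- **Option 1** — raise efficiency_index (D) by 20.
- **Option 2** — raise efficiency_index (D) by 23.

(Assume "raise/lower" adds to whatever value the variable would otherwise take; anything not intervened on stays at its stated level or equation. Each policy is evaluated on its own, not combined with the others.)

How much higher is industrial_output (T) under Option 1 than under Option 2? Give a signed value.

Option 1 (D + 20):
  D = 69 + 20 = 89
  T = 149 + 89 = 238
Option 2 (D + 23):
  D = 69 + 23 = 92
  T = 149 + 92 = 241
T: 238 − 241 = -3

-3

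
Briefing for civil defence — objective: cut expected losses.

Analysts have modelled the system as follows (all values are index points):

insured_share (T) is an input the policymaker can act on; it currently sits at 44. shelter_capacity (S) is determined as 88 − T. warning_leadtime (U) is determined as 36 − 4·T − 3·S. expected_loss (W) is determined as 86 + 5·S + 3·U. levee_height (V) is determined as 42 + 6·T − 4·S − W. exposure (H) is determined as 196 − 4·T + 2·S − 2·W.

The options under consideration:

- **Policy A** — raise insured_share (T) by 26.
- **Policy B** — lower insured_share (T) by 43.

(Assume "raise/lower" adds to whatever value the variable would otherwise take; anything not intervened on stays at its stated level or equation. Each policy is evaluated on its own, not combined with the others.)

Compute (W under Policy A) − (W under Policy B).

-552

Policy A (T + 26):
  T = 44 + 26 = 70
  S = 88 − 70 = 18
  U = 36 − 4·70 − 3·18 = -298
  W = 86 + 5·18 + 3·(-298) = -718
Policy B (T − 43):
  T = 44 − 43 = 1
  S = 88 − 1 = 87
  U = 36 − 4·1 − 3·87 = -229
  W = 86 + 5·87 + 3·(-229) = -166
W: -718 − (-166) = -552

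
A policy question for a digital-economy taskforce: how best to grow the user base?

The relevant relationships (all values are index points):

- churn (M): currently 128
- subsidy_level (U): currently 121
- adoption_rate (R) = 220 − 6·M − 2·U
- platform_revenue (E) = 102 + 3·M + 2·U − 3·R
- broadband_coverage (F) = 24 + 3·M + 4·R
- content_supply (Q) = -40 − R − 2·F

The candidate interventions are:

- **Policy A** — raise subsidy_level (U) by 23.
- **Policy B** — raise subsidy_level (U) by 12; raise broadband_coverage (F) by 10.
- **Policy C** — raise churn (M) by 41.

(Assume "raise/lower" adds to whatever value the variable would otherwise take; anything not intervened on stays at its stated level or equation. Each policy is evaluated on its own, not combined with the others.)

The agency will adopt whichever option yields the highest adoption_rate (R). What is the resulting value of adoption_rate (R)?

Policy A (U + 23):
  M = 128
  U = 121 + 23 = 144
  R = 220 − 6·128 − 2·144 = -836
Policy B (U + 12, F + 10):
  M = 128
  U = 121 + 12 = 133
  R = 220 − 6·128 − 2·133 = -814
Policy C (M + 41):
  M = 128 + 41 = 169
  U = 121
  R = 220 − 6·169 − 2·121 = -1036
Comparing — Policy A: R=-836, Policy B: R=-814, Policy C: R=-1036. Highest is -814 (Policy B).

-814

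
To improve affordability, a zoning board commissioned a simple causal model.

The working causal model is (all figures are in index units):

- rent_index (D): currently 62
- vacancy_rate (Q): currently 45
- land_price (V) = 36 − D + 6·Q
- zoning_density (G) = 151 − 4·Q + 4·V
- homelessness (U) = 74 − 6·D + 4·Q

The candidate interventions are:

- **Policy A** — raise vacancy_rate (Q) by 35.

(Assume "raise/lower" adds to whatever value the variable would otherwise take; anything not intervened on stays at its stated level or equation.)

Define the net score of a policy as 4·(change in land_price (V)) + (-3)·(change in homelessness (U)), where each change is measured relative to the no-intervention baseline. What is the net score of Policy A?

Baseline:
  D = 62
  Q = 45
  V = 36 − 62 + 6·45 = 244
  U = 74 − 6·62 + 4·45 = -118
Policy A (Q + 35):
  D = 62
  Q = 45 + 35 = 80
  V = 36 − 62 + 6·80 = 454
  U = 74 − 6·62 + 4·80 = 22
ΔV = 454 − 244 = 210; ΔU = 22 − (-118) = 140
Score = 4·210 + (-3)·140 = 420

420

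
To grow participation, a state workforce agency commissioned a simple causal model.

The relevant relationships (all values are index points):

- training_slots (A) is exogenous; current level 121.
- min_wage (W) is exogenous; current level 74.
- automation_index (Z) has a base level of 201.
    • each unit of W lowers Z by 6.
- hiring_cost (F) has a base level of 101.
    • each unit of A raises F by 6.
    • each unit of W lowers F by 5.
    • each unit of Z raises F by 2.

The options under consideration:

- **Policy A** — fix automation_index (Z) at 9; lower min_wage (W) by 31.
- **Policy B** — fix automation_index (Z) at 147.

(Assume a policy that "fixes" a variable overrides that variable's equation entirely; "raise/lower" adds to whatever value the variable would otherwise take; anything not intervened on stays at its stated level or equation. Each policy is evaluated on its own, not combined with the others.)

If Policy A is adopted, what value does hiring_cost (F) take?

Policy A (Z := 9, W − 31):
  A = 121
  W = 74 − 31 = 43
  Z = 9
  F = 101 + 6·121 − 5·43 + 2·9 = 630

630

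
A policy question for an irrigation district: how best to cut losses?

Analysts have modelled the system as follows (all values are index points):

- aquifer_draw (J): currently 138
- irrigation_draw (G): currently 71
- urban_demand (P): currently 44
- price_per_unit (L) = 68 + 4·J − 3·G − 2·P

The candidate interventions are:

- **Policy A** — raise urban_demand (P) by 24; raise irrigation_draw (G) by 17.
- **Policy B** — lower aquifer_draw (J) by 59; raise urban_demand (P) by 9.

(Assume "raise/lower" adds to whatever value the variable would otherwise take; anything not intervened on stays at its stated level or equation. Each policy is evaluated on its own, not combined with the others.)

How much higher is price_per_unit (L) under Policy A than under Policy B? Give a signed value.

Policy A (P + 24, G + 17):
  J = 138
  G = 71 + 17 = 88
  P = 44 + 24 = 68
  L = 68 + 4·138 − 3·88 − 2·68 = 220
Policy B (J − 59, P + 9):
  J = 138 − 59 = 79
  G = 71
  P = 44 + 9 = 53
  L = 68 + 4·79 − 3·71 − 2·53 = 65
L: 220 − 65 = 155

155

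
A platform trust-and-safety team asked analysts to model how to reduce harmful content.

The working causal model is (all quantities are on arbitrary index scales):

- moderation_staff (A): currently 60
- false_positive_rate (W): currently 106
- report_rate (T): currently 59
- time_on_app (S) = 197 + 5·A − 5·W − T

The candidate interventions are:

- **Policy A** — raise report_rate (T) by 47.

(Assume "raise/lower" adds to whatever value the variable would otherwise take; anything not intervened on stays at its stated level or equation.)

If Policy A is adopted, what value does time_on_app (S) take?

Policy A (T + 47):
  A = 60
  W = 106
  T = 59 + 47 = 106
  S = 197 + 5·60 − 5·106 − 106 = -139

-139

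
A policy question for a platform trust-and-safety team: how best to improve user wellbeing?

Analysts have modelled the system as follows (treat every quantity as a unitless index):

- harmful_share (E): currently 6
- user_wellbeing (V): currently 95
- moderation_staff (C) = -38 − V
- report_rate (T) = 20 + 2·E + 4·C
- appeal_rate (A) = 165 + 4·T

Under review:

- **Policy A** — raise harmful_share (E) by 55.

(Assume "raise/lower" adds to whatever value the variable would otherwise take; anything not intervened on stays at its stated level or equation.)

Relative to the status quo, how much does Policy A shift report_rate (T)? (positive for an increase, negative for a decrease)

Baseline:
  E = 6
  V = 95
  C = -38 − 95 = -133
  T = 20 + 2·6 + 4·(-133) = -500
Policy A (E + 55):
  E = 6 + 55 = 61
  V = 95
  C = -38 − 95 = -133
  T = 20 + 2·61 + 4·(-133) = -390
Change in T: -390 − (-500) = 110

110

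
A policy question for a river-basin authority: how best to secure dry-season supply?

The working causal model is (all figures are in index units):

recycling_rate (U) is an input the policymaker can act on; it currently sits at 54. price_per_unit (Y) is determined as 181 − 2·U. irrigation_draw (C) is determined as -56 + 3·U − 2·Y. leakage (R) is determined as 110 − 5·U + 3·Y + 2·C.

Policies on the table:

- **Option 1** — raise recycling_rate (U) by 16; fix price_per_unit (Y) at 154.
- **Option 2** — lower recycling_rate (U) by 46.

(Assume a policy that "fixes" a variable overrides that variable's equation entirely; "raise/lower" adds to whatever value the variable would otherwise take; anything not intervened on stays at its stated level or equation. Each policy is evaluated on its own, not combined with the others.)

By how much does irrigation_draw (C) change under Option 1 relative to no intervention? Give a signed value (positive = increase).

-114

Baseline:
  U = 54
  Y = 181 − 2·54 = 73
  C = -56 + 3·54 − 2·73 = -40
Option 1 (U + 16, Y := 154):
  U = 54 + 16 = 70
  Y = 154
  C = -56 + 3·70 − 2·154 = -154
Change in C: -154 − (-40) = -114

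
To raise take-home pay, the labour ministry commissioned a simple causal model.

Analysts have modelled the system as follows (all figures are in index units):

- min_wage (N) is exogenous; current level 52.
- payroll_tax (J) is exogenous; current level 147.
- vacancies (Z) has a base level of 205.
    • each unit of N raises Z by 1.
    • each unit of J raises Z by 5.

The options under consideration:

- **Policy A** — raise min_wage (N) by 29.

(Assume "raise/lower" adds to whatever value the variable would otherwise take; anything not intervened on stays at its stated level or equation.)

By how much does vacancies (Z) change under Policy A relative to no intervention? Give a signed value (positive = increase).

29

Baseline:
  N = 52
  J = 147
  Z = 205 + 52 + 5·147 = 992
Policy A (N + 29):
  N = 52 + 29 = 81
  J = 147
  Z = 205 + 81 + 5·147 = 1021
Change in Z: 1021 − 992 = 29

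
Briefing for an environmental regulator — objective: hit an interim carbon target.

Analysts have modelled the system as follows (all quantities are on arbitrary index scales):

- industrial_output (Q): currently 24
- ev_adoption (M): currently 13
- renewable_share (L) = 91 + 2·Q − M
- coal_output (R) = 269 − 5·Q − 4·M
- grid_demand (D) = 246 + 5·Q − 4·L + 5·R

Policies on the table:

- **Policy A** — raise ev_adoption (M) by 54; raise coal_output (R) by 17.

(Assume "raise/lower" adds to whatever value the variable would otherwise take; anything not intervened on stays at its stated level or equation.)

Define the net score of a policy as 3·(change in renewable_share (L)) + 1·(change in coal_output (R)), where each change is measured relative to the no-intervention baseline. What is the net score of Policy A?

-361

Baseline:
  Q = 24
  M = 13
  L = 91 + 2·24 − 13 = 126
  R = 269 − 5·24 − 4·13 = 97
Policy A (M + 54, R + 17):
  Q = 24
  M = 13 + 54 = 67
  L = 91 + 2·24 − 67 = 72
  R = 269 − 5·24 − 4·67 (+17 from intervention) = -102
ΔL = 72 − 126 = -54; ΔR = -102 − 97 = -199
Score = 3·(-54) + 1·(-199) = -361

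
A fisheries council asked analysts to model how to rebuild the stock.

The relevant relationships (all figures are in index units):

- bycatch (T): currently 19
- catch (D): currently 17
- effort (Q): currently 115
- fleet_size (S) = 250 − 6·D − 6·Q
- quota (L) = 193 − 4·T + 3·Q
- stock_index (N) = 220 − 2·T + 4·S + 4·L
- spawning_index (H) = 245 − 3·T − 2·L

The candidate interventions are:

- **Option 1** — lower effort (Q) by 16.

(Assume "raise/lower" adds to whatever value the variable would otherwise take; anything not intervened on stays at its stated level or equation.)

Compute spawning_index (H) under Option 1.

Option 1 (Q − 16):
  T = 19
  Q = 115 − 16 = 99
  L = 193 − 4·19 + 3·99 = 414
  H = 245 − 3·19 − 2·414 = -640

-640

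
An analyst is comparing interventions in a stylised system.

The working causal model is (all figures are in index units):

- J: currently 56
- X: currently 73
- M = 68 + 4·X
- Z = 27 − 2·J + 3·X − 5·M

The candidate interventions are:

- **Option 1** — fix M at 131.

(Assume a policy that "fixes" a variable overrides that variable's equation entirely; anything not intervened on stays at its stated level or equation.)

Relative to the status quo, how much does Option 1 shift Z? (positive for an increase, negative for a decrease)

1145

Baseline:
  J = 56
  X = 73
  M = 68 + 4·73 = 360
  Z = 27 − 2·56 + 3·73 − 5·360 = -1666
Option 1 (M := 131):
  J = 56
  X = 73
  M = 131
  Z = 27 − 2·56 + 3·73 − 5·131 = -521
Change in Z: -521 − (-1666) = 1145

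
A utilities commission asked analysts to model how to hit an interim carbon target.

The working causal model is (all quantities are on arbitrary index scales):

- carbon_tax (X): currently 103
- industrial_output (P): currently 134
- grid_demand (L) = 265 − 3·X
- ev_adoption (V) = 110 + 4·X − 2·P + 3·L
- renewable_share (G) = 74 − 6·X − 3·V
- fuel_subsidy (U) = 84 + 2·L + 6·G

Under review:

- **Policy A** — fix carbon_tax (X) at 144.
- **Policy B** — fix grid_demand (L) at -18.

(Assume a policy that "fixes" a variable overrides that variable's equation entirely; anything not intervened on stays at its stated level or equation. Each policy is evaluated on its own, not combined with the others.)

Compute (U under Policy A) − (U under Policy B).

Policy A (X := 144):
  X = 144
  P = 134
  L = 265 − 3·144 = -167
  V = 110 + 4·144 − 2·134 + 3·(-167) = -83
  G = 74 − 6·144 − 3·(-83) = -541
  U = 84 + 2·(-167) + 6·(-541) = -3496
Policy B (L := -18):
  X = 103
  P = 134
  L = -18
  V = 110 + 4·103 − 2·134 + 3·(-18) = 200
  G = 74 − 6·103 − 3·200 = -1144
  U = 84 + 2·(-18) + 6·(-1144) = -6816
U: -3496 − (-6816) = 3320

3320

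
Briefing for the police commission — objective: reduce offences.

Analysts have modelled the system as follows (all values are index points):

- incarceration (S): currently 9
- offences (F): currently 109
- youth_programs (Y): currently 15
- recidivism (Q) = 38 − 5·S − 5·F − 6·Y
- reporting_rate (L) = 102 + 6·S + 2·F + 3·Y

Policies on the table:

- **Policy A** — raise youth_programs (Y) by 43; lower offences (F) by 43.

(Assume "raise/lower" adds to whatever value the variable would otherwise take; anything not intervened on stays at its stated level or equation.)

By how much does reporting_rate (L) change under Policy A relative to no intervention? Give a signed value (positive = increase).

43

Baseline:
  S = 9
  F = 109
  Y = 15
  L = 102 + 6·9 + 2·109 + 3·15 = 419
Policy A (Y + 43, F − 43):
  S = 9
  F = 109 − 43 = 66
  Y = 15 + 43 = 58
  L = 102 + 6·9 + 2·66 + 3·58 = 462
Change in L: 462 − 419 = 43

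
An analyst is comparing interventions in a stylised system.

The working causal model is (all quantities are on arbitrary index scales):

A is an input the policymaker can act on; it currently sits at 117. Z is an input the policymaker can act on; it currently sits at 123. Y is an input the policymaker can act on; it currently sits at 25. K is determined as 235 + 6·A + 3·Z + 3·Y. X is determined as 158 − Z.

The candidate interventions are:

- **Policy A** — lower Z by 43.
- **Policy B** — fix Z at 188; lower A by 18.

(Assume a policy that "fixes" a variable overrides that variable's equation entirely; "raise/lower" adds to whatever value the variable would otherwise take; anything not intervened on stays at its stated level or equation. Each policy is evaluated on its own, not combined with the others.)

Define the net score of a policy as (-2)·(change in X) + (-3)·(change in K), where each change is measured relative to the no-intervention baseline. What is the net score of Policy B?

-131

Baseline:
  A = 117
  Z = 123
  Y = 25
  K = 235 + 6·117 + 3·123 + 3·25 = 1381
  X = 158 − 123 = 35
Policy B (Z := 188, A − 18):
  A = 117 − 18 = 99
  Z = 188
  Y = 25
  K = 235 + 6·99 + 3·188 + 3·25 = 1468
  X = 158 − 188 = -30
ΔX = -30 − 35 = -65; ΔK = 1468 − 1381 = 87
Score = (-2)·(-65) + (-3)·87 = -131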